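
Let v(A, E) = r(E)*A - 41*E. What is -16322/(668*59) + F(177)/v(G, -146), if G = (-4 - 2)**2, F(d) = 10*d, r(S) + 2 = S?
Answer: 14754841/6483274 ≈ 2.2758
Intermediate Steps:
r(S) = -2 + S
G = 36 (G = (-6)**2 = 36)
v(A, E) = -41*E + A*(-2 + E) (v(A, E) = (-2 + E)*A - 41*E = A*(-2 + E) - 41*E = -41*E + A*(-2 + E))
-16322/(668*59) + F(177)/v(G, -146) = -16322/(668*59) + (10*177)/(-41*(-146) + 36*(-2 - 146)) = -16322/39412 + 1770/(5986 + 36*(-148)) = -16322*1/39412 + 1770/(5986 - 5328) = -8161/19706 + 1770/658 = -8161/19706 + 1770*(1/658) = -8161/19706 + 885/329 = 14754841/6483274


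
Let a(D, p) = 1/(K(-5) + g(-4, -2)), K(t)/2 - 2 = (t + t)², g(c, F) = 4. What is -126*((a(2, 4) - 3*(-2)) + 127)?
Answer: -1742895/104 ≈ -16759.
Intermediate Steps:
K(t) = 4 + 8*t² (K(t) = 4 + 2*(t + t)² = 4 + 2*(2*t)² = 4 + 2*(4*t²) = 4 + 8*t²)
a(D, p) = 1/208 (a(D, p) = 1/((4 + 8*(-5)²) + 4) = 1/((4 + 8*25) + 4) = 1/((4 + 200) + 4) = 1/(204 + 4) = 1/208)
-126*((a(2, 4) - 3*(-2)) + 127) = -126*((1/208 - 3*(-2)) + 127) = -126*((1/208 + 6) + 127) = -126*(1249/208 + 127) = -126*27665/208 = -1742895/104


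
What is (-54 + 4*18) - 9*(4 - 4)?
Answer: 18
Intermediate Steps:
(-54 + 4*18) - 9*(4 - 4) = (-54 + 72) - 9*0 = 18 + 0 = 18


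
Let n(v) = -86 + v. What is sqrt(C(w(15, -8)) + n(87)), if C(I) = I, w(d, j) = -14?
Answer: I*sqrt(13) ≈ 3.6056*I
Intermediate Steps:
sqrt(C(w(15, -8)) + n(87)) = sqrt(-14 + (-86 + 87)) = sqrt(-14 + 1) = sqrt(-13) = I*sqrt(13)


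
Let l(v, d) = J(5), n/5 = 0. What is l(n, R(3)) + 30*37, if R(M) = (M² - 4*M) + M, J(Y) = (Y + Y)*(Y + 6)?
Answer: 1220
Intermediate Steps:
J(Y) = 2*Y*(6 + Y) (J(Y) = (2*Y)*(6 + Y) = 2*Y*(6 + Y))
n = 0 (n = 5*0 = 0)
R(M) = M² - 3*M
l(v, d) = 110 (l(v, d) = 2*5*(6 + 5) = 2*5*11 = 110)
l(n, R(3)) + 30*37 = 110 + 30*37 = 110 + 1110 = 1220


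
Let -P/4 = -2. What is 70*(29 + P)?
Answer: 2590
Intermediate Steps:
P = 8 (P = -4*(-2) = 8)
70*(29 + P) = 70*(29 + 8) = 70*37 = 2590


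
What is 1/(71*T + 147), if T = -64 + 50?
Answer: -1/847 ≈ -0.0011806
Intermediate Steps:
T = -14
1/(71*T + 147) = 1/(71*(-14) + 147) = 1/(-994 + 147) = 1/(-847) = -1/847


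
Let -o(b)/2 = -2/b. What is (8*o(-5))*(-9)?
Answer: 288/5 ≈ 57.600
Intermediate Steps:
o(b) = 4/b (o(b) = -(-4)/b = 4/b)
(8*o(-5))*(-9) = (8*(4/(-5)))*(-9) = (8*(4*(-1/5)))*(-9) = (8*(-4/5))*(-9) = -32/5*(-9) = 288/5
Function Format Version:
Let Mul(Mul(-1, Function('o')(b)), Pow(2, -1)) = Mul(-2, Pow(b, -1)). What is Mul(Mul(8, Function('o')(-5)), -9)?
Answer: Rational(288, 5) ≈ 57.600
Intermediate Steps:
Function('o')(b) = Mul(4, Pow(b, -1)) (Function('o')(b) = Mul(-2, Mul(-2, Pow(b, -1))) = Mul(4, Pow(b, -1)))
Mul(Mul(8, Function('o')(-5)), -9) = Mul(Mul(8, Mul(4, Pow(-5, -1))), -9) = Mul(Mul(8, Mul(4, Rational(-1, 5))), -9) = Mul(Mul(8, Rational(-4, 5)), -9) = Mul(Rational(-32, 5), -9) = Rational(288, 5)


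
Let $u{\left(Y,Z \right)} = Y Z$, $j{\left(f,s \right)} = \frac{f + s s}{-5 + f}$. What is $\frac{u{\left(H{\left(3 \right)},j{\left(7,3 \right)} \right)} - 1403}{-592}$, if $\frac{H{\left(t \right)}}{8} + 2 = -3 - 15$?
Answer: $\frac{2683}{592} \approx 4.5321$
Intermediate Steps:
$j{\left(f,s \right)} = \frac{f + s^{2}}{-5 + f}$
$H{\left(t \right)} = -160$ ($H{\left(t \right)} = -16 + 8 \left(-3 - 15\right) = -16 + 8 \left(-18\right) = -16 - 144 = -160$)
$\frac{u{\left(H{\left(3 \right)},j{\left(7,3 \right)} \right)} - 1403}{-592} = \frac{- 160 \frac{7 + 3^{2}}{-5 + 7} - 1403}{-592} = \left(- 160 \frac{7 + 9}{2} - 1403\right) \left(- \frac{1}{592}\right) = \left(- 160 \cdot \frac{1}{2} \cdot 16 - 1403\right) \left(- \frac{1}{592}\right) = \left(\left(-160\right) 8 - 1403\right) \left(- \frac{1}{592}\right) = \left(-1280 - 1403\right) \left(- \frac{1}{592}\right) = \left(-2683\right) \left(- \frac{1}{592}\right) = \frac{2683}{592}$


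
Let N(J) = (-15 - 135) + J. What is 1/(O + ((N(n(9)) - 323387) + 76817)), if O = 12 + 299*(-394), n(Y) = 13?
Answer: -1/364501 ≈ -2.7435e-6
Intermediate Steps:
N(J) = -150 + J
O = -117794 (O = 12 - 117806 = -117794)
1/(O + ((N(n(9)) - 323387) + 76817)) = 1/(-117794 + (((-150 + 13) - 323387) + 76817)) = 1/(-117794 + ((-137 - 323387) + 76817)) = 1/(-117794 + (-323524 + 76817)) = 1/(-117794 - 246707) = 1/(-364501) = -1/364501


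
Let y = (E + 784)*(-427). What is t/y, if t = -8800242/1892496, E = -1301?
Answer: -133337/6330083704 ≈ -2.1064e-5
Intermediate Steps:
t = -1466707/315416 (t = -8800242*1/1892496 = -1466707/315416 ≈ -4.6501)
y = 220759 (y = (-1301 + 784)*(-427) = -517*(-427) = 220759)
t/y = -1466707/315416/220759 = -1466707/315416*1/220759 = -133337/6330083704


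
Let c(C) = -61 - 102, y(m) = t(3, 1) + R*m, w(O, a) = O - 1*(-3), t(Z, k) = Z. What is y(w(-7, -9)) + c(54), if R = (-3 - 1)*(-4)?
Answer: -224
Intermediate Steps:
w(O, a) = 3 + O (w(O, a) = O + 3 = 3 + O)
R = 16 (R = -4*(-4) = 16)
y(m) = 3 + 16*m
c(C) = -163
y(w(-7, -9)) + c(54) = (3 + 16*(3 - 7)) - 163 = (3 + 16*(-4)) - 163 = (3 - 64) - 163 = -61 - 163 = -224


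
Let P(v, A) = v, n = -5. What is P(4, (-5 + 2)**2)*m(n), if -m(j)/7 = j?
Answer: 140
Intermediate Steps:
m(j) = -7*j
P(4, (-5 + 2)**2)*m(n) = 4*(-7*(-5)) = 4*35 = 140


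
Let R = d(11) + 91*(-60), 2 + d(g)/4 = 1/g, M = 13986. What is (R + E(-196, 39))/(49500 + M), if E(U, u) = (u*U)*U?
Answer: 912240/38797 ≈ 23.513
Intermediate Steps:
E(U, u) = u*U² (E(U, u) = (U*u)*U = u*U²)
d(g) = -8 + 4/g (d(g) = -8 + 4*(1/g) = -8 + 4/g)
R = -60144/11 (R = (-8 + 4/11) + 91*(-60) = (-8 + 4*(1/11)) - 5460 = (-8 + 4/11) - 5460 = -84/11 - 5460 = -60144/11 ≈ -5467.6)
(R + E(-196, 39))/(49500 + M) = (-60144/11 + 39*(-196)²)/(49500 + 13986) = (-60144/11 + 39*38416)/63486 = (-60144/11 + 1498224)*(1/63486) = (16420320/11)*(1/63486) = 912240/38797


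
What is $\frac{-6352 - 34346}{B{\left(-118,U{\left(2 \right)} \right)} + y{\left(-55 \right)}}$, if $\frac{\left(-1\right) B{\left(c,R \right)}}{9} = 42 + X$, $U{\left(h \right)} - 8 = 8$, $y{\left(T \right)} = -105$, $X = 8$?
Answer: $\frac{13566}{185} \approx 73.33$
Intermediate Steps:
$U{\left(h \right)} = 16$ ($U{\left(h \right)} = 8 + 8 = 16$)
$B{\left(c,R \right)} = -450$ ($B{\left(c,R \right)} = - 9 \left(42 + 8\right) = \left(-9\right) 50 = -450$)
$\frac{-6352 - 34346}{B{\left(-118,U{\left(2 \right)} \right)} + y{\left(-55 \right)}} = \frac{-6352 - 34346}{-450 - 105} = - \frac{40698}{-555} = \left(-40698\right) \left(- \frac{1}{555}\right) = \frac{13566}{185}$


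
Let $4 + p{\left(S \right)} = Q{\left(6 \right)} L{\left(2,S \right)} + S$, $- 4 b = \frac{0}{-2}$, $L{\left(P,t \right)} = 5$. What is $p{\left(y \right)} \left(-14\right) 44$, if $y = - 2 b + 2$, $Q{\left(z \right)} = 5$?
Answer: $-14168$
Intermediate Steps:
$b = 0$ ($b = - \frac{0 \frac{1}{-2}}{4} = - \frac{0 \left(- \frac{1}{2}\right)}{4} = \left(- \frac{1}{4}\right) 0 = 0$)
$y = 2$ ($y = \left(-2\right) 0 + 2 = 0 + 2 = 2$)
$p{\left(S \right)} = 21 + S$ ($p{\left(S \right)} = -4 + \left(5 \cdot 5 + S\right) = -4 + \left(25 + S\right) = 21 + S$)
$p{\left(y \right)} \left(-14\right) 44 = \left(21 + 2\right) \left(-14\right) 44 = 23 \left(-14\right) 44 = \left(-322\right) 44 = -14168$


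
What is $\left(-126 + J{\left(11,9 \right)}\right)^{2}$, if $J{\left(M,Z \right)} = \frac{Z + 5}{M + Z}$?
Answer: $\frac{1570009}{100} \approx 15700.0$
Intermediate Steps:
$J{\left(M,Z \right)} = \frac{5 + Z}{M + Z}$
$\left(-126 + J{\left(11,9 \right)}\right)^{2} = \left(-126 + \frac{5 + 9}{11 + 9}\right)^{2} = \left(-126 + \frac{1}{20} \cdot 14\right)^{2} = \left(-126 + \frac{7}{10}\right)^{2} = \left(- \frac{1253}{10}\right)^{2} = \frac{1570009}{100}$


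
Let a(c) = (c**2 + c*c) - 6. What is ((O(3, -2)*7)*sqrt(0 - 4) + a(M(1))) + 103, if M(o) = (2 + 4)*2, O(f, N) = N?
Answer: 385 - 28*I ≈ 385.0 - 28.0*I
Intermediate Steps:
M(o) = 12 (M(o) = 6*2 = 12)
a(c) = -6 + 2*c**2 (a(c) = (c**2 + c**2) - 6 = 2*c**2 - 6 = -6 + 2*c**2)
((O(3, -2)*7)*sqrt(0 - 4) + a(M(1))) + 103 = ((-2*7)*sqrt(0 - 4) + (-6 + 2*12**2)) + 103 = (-28*I + (-6 + 2*144)) + 103 = (-28*I + (-6 + 288)) + 103 = (-28*I + 282) + 103 = (282 - 28*I) + 103 = 385 - 28*I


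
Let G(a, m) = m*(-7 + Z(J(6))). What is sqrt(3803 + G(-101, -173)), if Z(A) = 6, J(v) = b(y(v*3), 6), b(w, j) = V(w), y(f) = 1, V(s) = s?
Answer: 2*sqrt(994) ≈ 63.056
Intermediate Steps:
b(w, j) = w
J(v) = 1
G(a, m) = -m (G(a, m) = m*(-7 + 6) = m*(-1) = -m)
sqrt(3803 + G(-101, -173)) = sqrt(3803 - 1*(-173)) = sqrt(3803 + 173) = sqrt(3976) = 2*sqrt(994)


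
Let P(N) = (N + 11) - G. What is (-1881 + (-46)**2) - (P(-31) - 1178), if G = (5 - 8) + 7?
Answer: 1437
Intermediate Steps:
G = 4 (G = -3 + 7 = 4)
P(N) = 7 + N (P(N) = (N + 11) - 1*4 = (11 + N) - 4 = 7 + N)
(-1881 + (-46)**2) - (P(-31) - 1178) = (-1881 + (-46)**2) - ((7 - 31) - 1178) = (-1881 + 2116) - (-24 - 1178) = 235 - 1*(-1202) = 235 + 1202 = 1437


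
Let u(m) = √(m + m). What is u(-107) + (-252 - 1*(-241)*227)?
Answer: 54455 + I*√214 ≈ 54455.0 + 14.629*I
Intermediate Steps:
u(m) = √2*√m (u(m) = √(2*m) = √2*√m)
u(-107) + (-252 - 1*(-241)*227) = √2*√(-107) + (-252 - 1*(-241)*227) = √2*(I*√107) + (-252 + 241*227) = I*√214 + (-252 + 54707) = I*√214 + 54455 = 54455 + I*√214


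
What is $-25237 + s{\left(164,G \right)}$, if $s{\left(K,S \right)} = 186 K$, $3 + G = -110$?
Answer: $5267$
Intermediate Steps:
$G = -113$ ($G = -3 - 110 = -113$)
$-25237 + s{\left(164,G \right)} = -25237 + 186 \cdot 164 = -25237 + 30504 = 5267$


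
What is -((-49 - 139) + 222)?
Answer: -34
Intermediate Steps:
-((-49 - 139) + 222) = -(-188 + 222) = -1*34 = -34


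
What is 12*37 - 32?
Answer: 412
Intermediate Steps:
12*37 - 32 = 444 - 32 = 412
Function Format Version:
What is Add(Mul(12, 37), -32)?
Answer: 412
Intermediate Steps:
Add(Mul(12, 37), -32) = Add(444, -32) = 412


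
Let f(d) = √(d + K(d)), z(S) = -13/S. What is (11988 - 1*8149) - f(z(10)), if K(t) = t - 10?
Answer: 3839 - 3*I*√35/5 ≈ 3839.0 - 3.5496*I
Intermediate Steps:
K(t) = -10 + t
f(d) = √(-10 + 2*d) (f(d) = √(d + (-10 + d)) = √(-10 + 2*d))
(11988 - 1*8149) - f(z(10)) = (11988 - 1*8149) - √(-10 + 2*(-13/10)) = (11988 - 8149) - √(-10 + 2*(-13*⅒)) = 3839 - √(-10 + 2*(-13/10)) = 3839 - √(-10 - 13/5) = 3839 - √(-63/5) = 3839 - 3*I*√35/5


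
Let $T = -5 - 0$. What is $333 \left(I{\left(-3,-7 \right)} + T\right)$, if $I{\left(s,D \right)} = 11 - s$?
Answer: $2997$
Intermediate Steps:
$T = -5$ ($T = -5 + 0 = -5$)
$333 \left(I{\left(-3,-7 \right)} + T\right) = 333 \left(\left(11 - -3\right) - 5\right) = 333 \left(\left(11 + 3\right) - 5\right) = 333 \left(14 - 5\right) = 333 \cdot 9 = 2997$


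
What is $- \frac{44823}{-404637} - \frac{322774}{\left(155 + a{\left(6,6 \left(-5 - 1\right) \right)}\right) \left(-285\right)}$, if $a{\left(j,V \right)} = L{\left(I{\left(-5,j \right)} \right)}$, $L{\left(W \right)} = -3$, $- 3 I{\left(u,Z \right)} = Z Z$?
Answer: $\frac{22091339233}{2921479140} \approx 7.5617$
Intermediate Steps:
$I{\left(u,Z \right)} = - \frac{Z^{2}}{3}$ ($I{\left(u,Z \right)} = - \frac{Z Z}{3} = - \frac{Z^{2}}{3}$)
$a{\left(j,V \right)} = -3$
$- \frac{44823}{-404637} - \frac{322774}{\left(155 + a{\left(6,6 \left(-5 - 1\right) \right)}\right) \left(-285\right)} = - \frac{44823}{-404637} - \frac{322774}{\left(155 - 3\right) \left(-285\right)} = \left(-44823\right) \left(- \frac{1}{404637}\right) - \frac{322774}{152 \left(-285\right)} = \frac{14941}{134879} - \frac{322774}{-43320} = \frac{14941}{134879} - - \frac{161387}{21660} = \frac{14941}{134879} + \frac{161387}{21660} = \frac{22091339233}{2921479140}$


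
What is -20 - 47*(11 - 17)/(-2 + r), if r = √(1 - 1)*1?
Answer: -161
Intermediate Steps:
r = 0 (r = √0*1 = 0*1 = 0)
-20 - 47*(11 - 17)/(-2 + r) = -20 - 47*(11 - 17)/(-2 + 0) = -20 - (-282)/(-2) = -20 - (-282)*(-1)/2 = -20 - 47*3 = -20 - 141 = -161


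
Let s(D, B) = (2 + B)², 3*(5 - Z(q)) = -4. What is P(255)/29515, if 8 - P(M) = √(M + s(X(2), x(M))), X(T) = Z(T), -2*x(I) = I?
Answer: 8/29515 - √64021/59030 ≈ -0.0040153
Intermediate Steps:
Z(q) = 19/3 (Z(q) = 5 - ⅓*(-4) = 5 + 4/3 = 19/3)
x(I) = -I/2
X(T) = 19/3
P(M) = 8 - √(M + (2 - M/2)²)
P(255)/29515 = (8 - √((-4 + 255)² + 4*255)/2)/29515 = (8 - √(251² + 1020)/2)*(1/29515) = (8 - √(63001 + 1020)/2)*(1/29515) = (8 - √64021/2)*(1/29515) = 8/29515 - √64021/59030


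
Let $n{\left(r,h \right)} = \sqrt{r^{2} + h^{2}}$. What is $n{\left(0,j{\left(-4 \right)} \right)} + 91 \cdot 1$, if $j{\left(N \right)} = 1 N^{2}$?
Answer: $107$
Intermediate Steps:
$j{\left(N \right)} = N^{2}$
$n{\left(r,h \right)} = \sqrt{h^{2} + r^{2}}$
$n{\left(0,j{\left(-4 \right)} \right)} + 91 \cdot 1 = \sqrt{\left(\left(-4\right)^{2}\right)^{2} + 0^{2}} + 91 \cdot 1 = \sqrt{16^{2} + 0} + 91 = \sqrt{256 + 0} + 91 = \sqrt{256} + 91 = 16 + 91 = 107$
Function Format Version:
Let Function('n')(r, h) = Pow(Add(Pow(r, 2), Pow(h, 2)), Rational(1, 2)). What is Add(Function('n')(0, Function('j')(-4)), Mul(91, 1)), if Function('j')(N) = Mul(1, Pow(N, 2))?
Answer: 107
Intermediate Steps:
Function('j')(N) = Pow(N, 2)
Function('n')(r, h) = Pow(Add(Pow(h, 2), Pow(r, 2)), Rational(1, 2))
Add(Function('n')(0, Function('j')(-4)), Mul(91, 1)) = Add(Pow(Add(Pow(Pow(-4, 2), 2), Pow(0, 2)), Rational(1, 2)), Mul(91, 1)) = Add(Pow(Add(Pow(16, 2), 0), Rational(1, 2)), 91) = Add(Pow(Add(256, 0), Rational(1, 2)), 91) = Add(Pow(256, Rational(1, 2)), 91) = Add(16, 91) = 107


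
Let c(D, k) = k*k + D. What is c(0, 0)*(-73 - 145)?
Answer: 0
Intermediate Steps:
c(D, k) = D + k**2 (c(D, k) = k**2 + D = D + k**2)
c(0, 0)*(-73 - 145) = (0 + 0**2)*(-73 - 145) = (0 + 0)*(-218) = 0*(-218) = 0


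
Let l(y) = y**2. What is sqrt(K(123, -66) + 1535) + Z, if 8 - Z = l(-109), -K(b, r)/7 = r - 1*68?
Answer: -11873 + sqrt(2473) ≈ -11823.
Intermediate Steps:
K(b, r) = 476 - 7*r (K(b, r) = -7*(r - 1*68) = -7*(r - 68) = -7*(-68 + r) = 476 - 7*r)
Z = -11873 (Z = 8 - 1*(-109)**2 = 8 - 1*11881 = 8 - 11881 = -11873)
sqrt(K(123, -66) + 1535) + Z = sqrt((476 - 7*(-66)) + 1535) - 11873 = sqrt((476 + 462) + 1535) - 11873 = sqrt(938 + 1535) - 11873 = sqrt(2473) - 11873 = -11873 + sqrt(2473)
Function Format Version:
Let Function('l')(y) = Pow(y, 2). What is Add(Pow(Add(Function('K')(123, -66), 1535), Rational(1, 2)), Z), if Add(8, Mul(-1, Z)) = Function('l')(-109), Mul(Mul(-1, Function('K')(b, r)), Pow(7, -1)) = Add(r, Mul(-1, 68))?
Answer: Add(-11873, Pow(2473, Rational(1, 2))) ≈ -11823.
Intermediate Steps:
Function('K')(b, r) = Add(476, Mul(-7, r)) (Function('K')(b, r) = Mul(-7, Add(r, Mul(-1, 68))) = Mul(-7, Add(r, -68)) = Mul(-7, Add(-68, r)) = Add(476, Mul(-7, r)))
Z = -11873 (Z = Add(8, Mul(-1, Pow(-109, 2))) = Add(8, Mul(-1, 11881)) = Add(8, -11881) = -11873)
Add(Pow(Add(Function('K')(123, -66), 1535), Rational(1, 2)), Z) = Add(Pow(Add(Add(476, Mul(-7, -66)), 1535), Rational(1, 2)), -11873) = Add(Pow(Add(Add(476, 462), 1535), Rational(1, 2)), -11873) = Add(Pow(Add(938, 1535), Rational(1, 2)), -11873) = Add(Pow(2473, Rational(1, 2)), -11873) = Add(-11873, Pow(2473, Rational(1, 2)))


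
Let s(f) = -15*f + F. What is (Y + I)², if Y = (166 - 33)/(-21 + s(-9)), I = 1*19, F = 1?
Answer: 5373124/13225 ≈ 406.29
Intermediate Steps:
s(f) = 1 - 15*f (s(f) = -15*f + 1 = 1 - 15*f)
I = 19
Y = 133/115 (Y = (166 - 33)/(-21 + (1 - 15*(-9))) = 133/(-21 + (1 + 135)) = 133/(-21 + 136) = 133/115 ≈ 1.1565)
(Y + I)² = (133/115 + 19)² = (2318/115)² = 5373124/13225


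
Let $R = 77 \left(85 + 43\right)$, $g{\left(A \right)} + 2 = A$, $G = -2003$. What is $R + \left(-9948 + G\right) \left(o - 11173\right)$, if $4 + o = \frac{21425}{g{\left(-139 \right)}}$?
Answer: $\frac{19091701978}{141} \approx 1.354 \cdot 10^{8}$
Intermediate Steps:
$g{\left(A \right)} = -2 + A$
$R = 9856$ ($R = 77 \cdot 128 = 9856$)
$o = - \frac{21989}{141}$ ($o = -4 + \frac{21425}{-2 - 139} = -4 + \frac{21425}{-141} = -4 + 21425 \left(- \frac{1}{141}\right) = -4 - \frac{21425}{141} = - \frac{21989}{141} \approx -155.95$)
$R + \left(-9948 + G\right) \left(o - 11173\right) = 9856 + \left(-9948 - 2003\right) \left(- \frac{21989}{141} - 11173\right) = 9856 - - \frac{19090312282}{141} = 9856 + \frac{19090312282}{141} = \frac{19091701978}{141}$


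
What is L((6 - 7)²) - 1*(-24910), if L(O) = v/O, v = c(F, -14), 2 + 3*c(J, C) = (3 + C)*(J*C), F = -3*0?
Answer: 74728/3 ≈ 24909.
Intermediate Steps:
F = 0
c(J, C) = -⅔ + C*J*(3 + C)/3 (c(J, C) = -⅔ + ((3 + C)*(J*C))/3 = -⅔ + ((3 + C)*(C*J))/3 = -⅔ + (C*J*(3 + C))/3 = -⅔ + C*J*(3 + C)/3)
v = -⅔ (v = -⅔ - 14*0 + (⅓)*0*(-14)² = -⅔ + 0 + (⅓)*0*196 = -⅔ + 0 + 0 = -⅔ ≈ -0.66667)
L(O) = -2/(3*O)
L((6 - 7)²) - 1*(-24910) = -2/(3*(6 - 7)²) - 1*(-24910) = -2/(3*((-1)²)) + 24910 = -⅔/1 + 24910 = -⅔*1 + 24910 = -⅔ + 24910 = 74728/3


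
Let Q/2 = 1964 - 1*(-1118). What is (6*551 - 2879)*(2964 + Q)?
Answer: 3897656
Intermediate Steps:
Q = 6164 (Q = 2*(1964 - 1*(-1118)) = 2*(1964 + 1118) = 2*3082 = 6164)
(6*551 - 2879)*(2964 + Q) = (6*551 - 2879)*(2964 + 6164) = (3306 - 2879)*9128 = 427*9128 = 3897656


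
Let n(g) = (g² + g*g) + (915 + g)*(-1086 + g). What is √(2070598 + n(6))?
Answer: √1075990 ≈ 1037.3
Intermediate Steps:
n(g) = 2*g² + (-1086 + g)*(915 + g) (n(g) = (g² + g²) + (-1086 + g)*(915 + g) = 2*g² + (-1086 + g)*(915 + g))
√(2070598 + n(6)) = √(2070598 + (-993690 - 171*6 + 3*6²)) = √(2070598 + (-993690 - 1026 + 3*36)) = √(2070598 + (-993690 - 1026 + 108)) = √(2070598 - 994608) = √1075990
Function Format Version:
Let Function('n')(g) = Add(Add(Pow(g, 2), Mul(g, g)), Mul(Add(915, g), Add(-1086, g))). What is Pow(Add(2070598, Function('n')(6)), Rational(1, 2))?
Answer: Pow(1075990, Rational(1, 2)) ≈ 1037.3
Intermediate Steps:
Function('n')(g) = Add(Mul(2, Pow(g, 2)), Mul(Add(-1086, g), Add(915, g))) (Function('n')(g) = Add(Add(Pow(g, 2), Pow(g, 2)), Mul(Add(-1086, g), Add(915, g))) = Add(Mul(2, Pow(g, 2)), Mul(Add(-1086, g), Add(915, g))))
Pow(Add(2070598, Function('n')(6)), Rational(1, 2)) = Pow(Add(2070598, Add(-993690, Mul(-171, 6), Mul(3, Pow(6, 2)))), Rational(1, 2)) = Pow(Add(2070598, Add(-993690, -1026, Mul(3, 36))), Rational(1, 2)) = Pow(Add(2070598, Add(-993690, -1026, 108)), Rational(1, 2)) = Pow(Add(2070598, -994608), Rational(1, 2)) = Pow(1075990, Rational(1, 2))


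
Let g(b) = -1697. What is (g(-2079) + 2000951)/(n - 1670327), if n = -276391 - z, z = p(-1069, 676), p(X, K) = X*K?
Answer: -999627/612037 ≈ -1.6333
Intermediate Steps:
p(X, K) = K*X
z = -722644 (z = 676*(-1069) = -722644)
n = 446253 (n = -276391 - 1*(-722644) = -276391 + 722644 = 446253)
(g(-2079) + 2000951)/(n - 1670327) = (-1697 + 2000951)/(446253 - 1670327) = 1999254/(-1224074) = 1999254*(-1/1224074) = -999627/612037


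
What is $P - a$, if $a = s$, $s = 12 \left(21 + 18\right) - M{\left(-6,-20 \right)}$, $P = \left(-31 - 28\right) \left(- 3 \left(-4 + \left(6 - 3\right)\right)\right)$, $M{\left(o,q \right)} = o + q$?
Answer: $-671$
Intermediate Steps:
$P = -177$ ($P = - 59 \left(- 3 \left(-4 + \left(6 - 3\right)\right)\right) = - 59 \left(- 3 \left(-4 + 3\right)\right) = - 59 \left(\left(-3\right) \left(-1\right)\right) = \left(-59\right) 3 = -177$)
$s = 494$ ($s = 12 \left(21 + 18\right) - \left(-6 - 20\right) = 12 \cdot 39 - -26 = 468 + 26 = 494$)
$a = 494$
$P - a = -177 - 494 = -671$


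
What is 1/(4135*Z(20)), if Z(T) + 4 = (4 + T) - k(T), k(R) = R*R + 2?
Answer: -1/1579570 ≈ -6.3308e-7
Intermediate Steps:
k(R) = 2 + R² (k(R) = R² + 2 = 2 + R²)
Z(T) = -2 + T - T² (Z(T) = -4 + ((4 + T) - (2 + T²)) = -4 + ((4 + T) + (-2 - T²)) = -4 + (2 + T - T²) = -2 + T - T²)
1/(4135*Z(20)) = 1/(4135*(-2 + 20 - 1*20²)) = 1/(4135*(-2 + 20 - 1*400)) = 1/(4135*(-2 + 20 - 400)) = 1/(4135*(-382)) = 1/(-1579570) = -1/1579570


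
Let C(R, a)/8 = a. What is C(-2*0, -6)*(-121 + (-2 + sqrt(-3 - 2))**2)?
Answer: 5856 + 192*I*sqrt(5) ≈ 5856.0 + 429.33*I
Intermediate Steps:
C(R, a) = 8*a
C(-2*0, -6)*(-121 + (-2 + sqrt(-3 - 2))**2) = (8*(-6))*(-121 + (-2 + sqrt(-3 - 2))**2) = -48*(-121 + (-2 + sqrt(-5))**2) = -48*(-121 + (-2 + I*sqrt(5))**2) = 5808 - 48*(-2 + I*sqrt(5))**2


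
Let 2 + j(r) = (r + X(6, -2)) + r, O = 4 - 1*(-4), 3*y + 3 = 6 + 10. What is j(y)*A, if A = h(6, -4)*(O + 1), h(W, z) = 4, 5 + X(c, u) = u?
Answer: -12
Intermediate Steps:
y = 13/3 (y = -1 + (6 + 10)/3 = -1 + (1/3)*16 = -1 + 16/3 = 13/3 ≈ 4.3333)
X(c, u) = -5 + u
O = 8 (O = 4 + 4 = 8)
j(r) = -9 + 2*r (j(r) = -2 + ((r + (-5 - 2)) + r) = -2 + ((r - 7) + r) = -2 + ((-7 + r) + r) = -2 + (-7 + 2*r) = -9 + 2*r)
A = 36 (A = 4*(8 + 1) = 4*9 = 36)
j(y)*A = (-9 + 2*(13/3))*36 = (-9 + 26/3)*36 = -1/3*36 = -12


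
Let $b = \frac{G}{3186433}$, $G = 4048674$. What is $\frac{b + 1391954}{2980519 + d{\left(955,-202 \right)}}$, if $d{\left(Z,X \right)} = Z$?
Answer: $\frac{2217686104378}{4750133571121} \approx 0.46687$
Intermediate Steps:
$b = \frac{4048674}{3186433} \approx 1.2706$
$\frac{b + 1391954}{2980519 + d{\left(955,-202 \right)}} = \frac{\frac{4048674}{3186433} + 1391954}{2980519 + 955} = \frac{4435372208756}{3186433 \cdot 2981474} = \frac{4435372208756}{3186433} \cdot \frac{1}{2981474} = \frac{2217686104378}{4750133571121}$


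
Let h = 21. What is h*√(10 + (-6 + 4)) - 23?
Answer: -23 + 42*√2 ≈ 36.397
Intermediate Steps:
h*√(10 + (-6 + 4)) - 23 = 21*√(10 + (-6 + 4)) - 23 = 21*√(10 - 2) - 23 = 21*√8 - 23 = 21*(2*√2) - 23 = 42*√2 - 23 = -23 + 42*√2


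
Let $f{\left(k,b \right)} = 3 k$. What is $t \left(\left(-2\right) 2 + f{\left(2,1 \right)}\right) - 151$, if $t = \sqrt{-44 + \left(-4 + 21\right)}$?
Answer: $-151 + 6 i \sqrt{3} \approx -151.0 + 10.392 i$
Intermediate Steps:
$t = 3 i \sqrt{3}$ ($t = \sqrt{-44 + 17} = \sqrt{-27} = 3 i \sqrt{3} \approx 5.1962 i$)
$t \left(\left(-2\right) 2 + f{\left(2,1 \right)}\right) - 151 = 3 i \sqrt{3} \left(\left(-2\right) 2 + 3 \cdot 2\right) - 151 = 3 i \sqrt{3} \left(-4 + 6\right) - 151 = 3 i \sqrt{3} \cdot 2 - 151 = 6 i \sqrt{3} - 151 = -151 + 6 i \sqrt{3}$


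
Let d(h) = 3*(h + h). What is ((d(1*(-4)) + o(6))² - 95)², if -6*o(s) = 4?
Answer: 21353641/81 ≈ 2.6363e+5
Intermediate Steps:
o(s) = -⅔ (o(s) = -⅙*4 = -⅔)
d(h) = 6*h (d(h) = 3*(2*h) = 6*h)
((d(1*(-4)) + o(6))² - 95)² = ((6*(1*(-4)) - ⅔)² - 95)² = ((6*(-4) - ⅔)² - 95)² = ((-24 - ⅔)² - 95)² = ((-74/3)² - 95)² = (5476/9 - 95)² = (4621/9)² = 21353641/81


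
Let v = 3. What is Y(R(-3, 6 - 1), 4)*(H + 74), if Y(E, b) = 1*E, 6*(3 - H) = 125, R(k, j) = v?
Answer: 337/2 ≈ 168.50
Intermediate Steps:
R(k, j) = 3
H = -107/6 (H = 3 - 1/6*125 = 3 - 125/6 = -107/6 ≈ -17.833)
Y(E, b) = E
Y(R(-3, 6 - 1), 4)*(H + 74) = 3*(-107/6 + 74) = 3*(337/6) = 337/2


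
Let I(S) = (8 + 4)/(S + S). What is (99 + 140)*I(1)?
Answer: 1434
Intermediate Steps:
I(S) = 6/S (I(S) = 12/((2*S)) = 12*(1/(2*S)) = 6/S)
(99 + 140)*I(1) = (99 + 140)*(6/1) = 239*(6*1) = 239*6 = 1434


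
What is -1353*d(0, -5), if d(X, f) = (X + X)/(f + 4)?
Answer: 0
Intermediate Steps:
d(X, f) = 2*X/(4 + f) (d(X, f) = (2*X)/(4 + f) = 2*X/(4 + f))
-1353*d(0, -5) = -2706*0/(4 - 5) = -2706*0/(-1) = -2706*0*(-1) = -1353*0 = 0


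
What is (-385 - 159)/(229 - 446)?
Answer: 544/217 ≈ 2.5069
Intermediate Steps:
(-385 - 159)/(229 - 446) = -544/(-217) = -544*(-1/217) = 544/217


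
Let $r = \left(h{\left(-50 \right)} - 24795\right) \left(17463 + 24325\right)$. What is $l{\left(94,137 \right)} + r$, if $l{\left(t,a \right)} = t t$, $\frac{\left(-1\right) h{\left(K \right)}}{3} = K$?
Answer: $-1029856424$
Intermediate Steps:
$h{\left(K \right)} = - 3 K$
$l{\left(t,a \right)} = t^{2}$
$r = -1029865260$ ($r = \left(\left(-3\right) \left(-50\right) - 24795\right) \left(17463 + 24325\right) = \left(150 - 24795\right) 41788 = \left(-24645\right) 41788 = -1029865260$)
$l{\left(94,137 \right)} + r = 94^{2} - 1029865260 = 8836 - 1029865260 = -1029856424$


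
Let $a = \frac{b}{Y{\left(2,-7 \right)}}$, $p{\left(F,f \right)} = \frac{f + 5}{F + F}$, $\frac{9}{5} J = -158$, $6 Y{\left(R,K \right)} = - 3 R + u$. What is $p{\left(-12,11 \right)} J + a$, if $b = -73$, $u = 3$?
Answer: $\frac{5522}{27} \approx 204.52$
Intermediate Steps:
$Y{\left(R,K \right)} = \frac{1}{2} - \frac{R}{2}$ ($Y{\left(R,K \right)} = \frac{- 3 R + 3}{6} = \frac{3 - 3 R}{6} = \frac{1}{2} - \frac{R}{2}$)
$J = - \frac{790}{9}$ ($J = \frac{5}{9} \left(-158\right) = - \frac{790}{9} \approx -87.778$)
$p{\left(F,f \right)} = \frac{5 + f}{2 F}$
$a = 146$ ($a = - \frac{73}{\frac{1}{2} - 1} = - \frac{73}{- \frac{1}{2}} = \left(-73\right) \left(-2\right) = 146$)
$p{\left(-12,11 \right)} J + a = \frac{5 + 11}{2 \left(-12\right)} \left(- \frac{790}{9}\right) + 146 = \frac{1}{2} \left(- \frac{1}{12}\right) 16 \left(- \frac{790}{9}\right) + 146 = \left(- \frac{2}{3}\right) \left(- \frac{790}{9}\right) + 146 = \frac{1580}{27} + 146 = \frac{5522}{27}$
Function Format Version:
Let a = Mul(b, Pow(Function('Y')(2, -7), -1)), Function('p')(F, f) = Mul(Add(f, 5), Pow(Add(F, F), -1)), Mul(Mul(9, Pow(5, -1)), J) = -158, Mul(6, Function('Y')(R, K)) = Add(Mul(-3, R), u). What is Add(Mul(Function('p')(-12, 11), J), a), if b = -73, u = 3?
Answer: Rational(5522, 27) ≈ 204.52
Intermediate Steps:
Function('Y')(R, K) = Add(Rational(1, 2), Mul(Rational(-1, 2), R)) (Function('Y')(R, K) = Mul(Rational(1, 6), Add(Mul(-3, R), 3)) = Mul(Rational(1, 6), Add(3, Mul(-3, R))) = Add(Rational(1, 2), Mul(Rational(-1, 2), R)))
J = Rational(-790, 9) (J = Mul(Rational(5, 9), -158) = Rational(-790, 9) ≈ -87.778)
Function('p')(F, f) = Mul(Rational(1, 2), Pow(F, -1), Add(5, f)) (Function('p')(F, f) = Mul(Add(5, f), Pow(Mul(2, F), -1)) = Mul(Add(5, f), Mul(Rational(1, 2), Pow(F, -1))) = Mul(Rational(1, 2), Pow(F, -1), Add(5, f)))
a = 146 (a = Mul(-73, Pow(Add(Rational(1, 2), Mul(Rational(-1, 2), 2)), -1)) = Mul(-73, Pow(Add(Rational(1, 2), -1), -1)) = Mul(-73, Pow(Rational(-1, 2), -1)) = Mul(-73, -2) = 146)
Add(Mul(Function('p')(-12, 11), J), a) = Add(Mul(Mul(Rational(1, 2), Pow(-12, -1), Add(5, 11)), Rational(-790, 9)), 146) = Add(Mul(Mul(Rational(1, 2), Rational(-1, 12), 16), Rational(-790, 9)), 146) = Add(Mul(Rational(-2, 3), Rational(-790, 9)), 146) = Add(Rational(1580, 27), 146) = Rational(5522, 27)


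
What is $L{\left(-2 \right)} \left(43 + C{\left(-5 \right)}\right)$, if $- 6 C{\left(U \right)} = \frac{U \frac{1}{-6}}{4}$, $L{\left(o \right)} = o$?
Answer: $- \frac{6187}{72} \approx -85.931$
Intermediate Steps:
$C{\left(U \right)} = \frac{U}{144}$ ($C{\left(U \right)} = - \frac{\frac{U}{-6} \cdot \frac{1}{4}}{6} = - \frac{U \left(- \frac{1}{6}\right) \frac{1}{4}}{6} = - \frac{- \frac{U}{6} \cdot \frac{1}{4}}{6} = - \frac{\left(- \frac{1}{24}\right) U}{6} = \frac{U}{144}$)
$L{\left(-2 \right)} \left(43 + C{\left(-5 \right)}\right) = - 2 \left(43 + \frac{1}{144} \left(-5\right)\right) = - 2 \left(43 - \frac{5}{144}\right) = \left(-2\right) \frac{6187}{144} = - \frac{6187}{72}$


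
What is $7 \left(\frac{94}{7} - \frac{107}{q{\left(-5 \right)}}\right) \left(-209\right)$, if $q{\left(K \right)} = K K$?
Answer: $- \frac{334609}{25} \approx -13384.0$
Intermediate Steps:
$q{\left(K \right)} = K^{2}$
$7 \left(\frac{94}{7} - \frac{107}{q{\left(-5 \right)}}\right) \left(-209\right) = 7 \left(\frac{94}{7} - \frac{107}{\left(-5\right)^{2}}\right) \left(-209\right) = 7 \left(94 \cdot \frac{1}{7} - \frac{107}{25}\right) \left(-209\right) = 7 \left(\frac{94}{7} - \frac{107}{25}\right) \left(-209\right) = 7 \cdot \frac{1601}{175} \left(-209\right) = \frac{1601}{25} \left(-209\right) = - \frac{334609}{25}$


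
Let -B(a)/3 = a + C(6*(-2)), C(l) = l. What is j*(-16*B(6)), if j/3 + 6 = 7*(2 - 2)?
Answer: 5184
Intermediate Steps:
B(a) = 36 - 3*a (B(a) = -3*(a + 6*(-2)) = -3*(a - 12) = -3*(-12 + a) = 36 - 3*a)
j = -18 (j = -18 + 3*(7*(2 - 2)) = -18 + 3*(7*0) = -18 + 3*0 = -18 + 0 = -18)
j*(-16*B(6)) = -(-288)*(36 - 3*6) = -(-288)*(36 - 18) = -(-288)*18 = -18*(-288) = 5184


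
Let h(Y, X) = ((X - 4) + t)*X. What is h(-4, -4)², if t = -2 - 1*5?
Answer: 3600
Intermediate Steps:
t = -7 (t = -2 - 5 = -7)
h(Y, X) = X*(-11 + X) (h(Y, X) = ((X - 4) - 7)*X = ((-4 + X) - 7)*X = (-11 + X)*X = X*(-11 + X))
h(-4, -4)² = (-4*(-11 - 4))² = (-4*(-15))² = 60² = 3600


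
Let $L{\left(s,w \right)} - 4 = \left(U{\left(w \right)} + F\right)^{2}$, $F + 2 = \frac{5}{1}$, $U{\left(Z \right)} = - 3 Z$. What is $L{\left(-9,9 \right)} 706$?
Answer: $409480$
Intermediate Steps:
$F = 3$ ($F = -2 + \frac{5}{1} = -2 + 5 \cdot 1 = -2 + 5 = 3$)
$L{\left(s,w \right)} = 4 + \left(3 - 3 w\right)^{2}$ ($L{\left(s,w \right)} = 4 + \left(- 3 w + 3\right)^{2} = 4 + \left(3 - 3 w\right)^{2}$)
$L{\left(-9,9 \right)} 706 = \left(4 + 9 \left(-1 + 9\right)^{2}\right) 706 = \left(4 + 9 \cdot 8^{2}\right) 706 = \left(4 + 9 \cdot 64\right) 706 = \left(4 + 576\right) 706 = 580 \cdot 706 = 409480$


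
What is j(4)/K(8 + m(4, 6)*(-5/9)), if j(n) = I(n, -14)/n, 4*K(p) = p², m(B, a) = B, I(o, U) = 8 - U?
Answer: 891/1352 ≈ 0.65902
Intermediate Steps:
K(p) = p²/4
j(n) = 22/n (j(n) = (8 - 1*(-14))/n = (8 + 14)/n = 22/n)
j(4)/K(8 + m(4, 6)*(-5/9)) = (22/4)/(((8 + 4*(-5/9))²/4)) = (22*(¼))/(((8 + 4*(-5*⅑))²/4)) = 11/(2*(((8 + 4*(-5/9))²/4))) = 11/(2*(((8 - 20/9)²/4))) = 11/(2*(((52/9)²/4))) = 11/(2*(((¼)*(2704/81)))) = 11/(2*(676/81)) = (11/2)*(81/676) = 891/1352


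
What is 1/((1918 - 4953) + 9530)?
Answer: 1/6495 ≈ 0.00015396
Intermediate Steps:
1/((1918 - 4953) + 9530) = 1/(-3035 + 9530) = 1/6495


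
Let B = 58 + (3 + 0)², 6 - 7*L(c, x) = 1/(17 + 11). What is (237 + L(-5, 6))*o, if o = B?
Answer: 3123473/196 ≈ 15936.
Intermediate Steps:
L(c, x) = 167/196 (L(c, x) = 6/7 - 1/(7*(17 + 11)) = 6/7 - ⅐/28 = 6/7 - ⅐*1/28 = 6/7 - 1/196 = 167/196)
B = 67 (B = 58 + 3² = 58 + 9 = 67)
o = 67
(237 + L(-5, 6))*o = (237 + 167/196)*67 = (46619/196)*67 = 3123473/196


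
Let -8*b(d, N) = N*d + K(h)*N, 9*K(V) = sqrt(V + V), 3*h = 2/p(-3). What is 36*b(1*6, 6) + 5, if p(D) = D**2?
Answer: -157 - 2*sqrt(3)/3 ≈ -158.15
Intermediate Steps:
h = 2/27 (h = (2/((-3)**2))/3 = (2/9)/3 = (2*(1/9))/3 = (1/3)*(2/9) = 2/27 ≈ 0.074074)
K(V) = sqrt(2)*sqrt(V)/9 (K(V) = sqrt(V + V)/9 = sqrt(2*V)/9 = (sqrt(2)*sqrt(V))/9 = sqrt(2)*sqrt(V)/9)
b(d, N) = -N*d/8 - N*sqrt(3)/324 (b(d, N) = -(N*d + (sqrt(2)*sqrt(2/27)/9)*N)/8 = -(N*d + (sqrt(2)*(sqrt(6)/9)/9)*N)/8 = -(N*d + (2*sqrt(3)/81)*N)/8 = -(N*d + 2*N*sqrt(3)/81)/8 = -N*d/8 - N*sqrt(3)/324)
36*b(1*6, 6) + 5 = 36*(-1/648*6*(2*sqrt(3) + 81*(1*6))) + 5 = 36*(-1/648*6*(2*sqrt(3) + 81*6)) + 5 = 36*(-1/648*6*(2*sqrt(3) + 486)) + 5 = 36*(-1/648*6*(486 + 2*sqrt(3))) + 5 = 36*(-9/2 - sqrt(3)/54) + 5 = (-162 - 2*sqrt(3)/3) + 5 = -157 - 2*sqrt(3)/3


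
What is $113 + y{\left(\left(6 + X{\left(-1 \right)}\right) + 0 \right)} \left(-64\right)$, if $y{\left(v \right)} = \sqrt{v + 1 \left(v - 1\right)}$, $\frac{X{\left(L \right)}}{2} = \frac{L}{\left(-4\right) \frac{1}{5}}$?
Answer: $-143$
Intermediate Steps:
$X{\left(L \right)} = - \frac{5 L}{2}$ ($X{\left(L \right)} = 2 \frac{L}{\left(-4\right) \frac{1}{5}} = 2 \frac{L}{- \frac{4}{5}} = 2 L \left(- \frac{5}{4}\right) = 2 \left(- \frac{5 L}{4}\right) = - \frac{5 L}{2}$)
$y{\left(v \right)} = \sqrt{-1 + 2 v}$ ($y{\left(v \right)} = \sqrt{v + 1 \left(-1 + v\right)} = \sqrt{v + \left(-1 + v\right)} = \sqrt{-1 + 2 v}$)
$113 + y{\left(\left(6 + X{\left(-1 \right)}\right) + 0 \right)} \left(-64\right) = 113 + \sqrt{-1 + 2 \left(\left(6 - - \frac{5}{2}\right) + 0\right)} \left(-64\right) = 113 + \sqrt{-1 + 2 \left(\left(6 + \frac{5}{2}\right) + 0\right)} \left(-64\right) = 113 + \sqrt{-1 + 2 \left(\frac{17}{2} + 0\right)} \left(-64\right) = 113 + \sqrt{-1 + 2 \cdot \frac{17}{2}} \left(-64\right) = 113 + \sqrt{-1 + 17} \left(-64\right) = 113 + \sqrt{16} \left(-64\right) = 113 + 4 \left(-64\right) = 113 - 256 = -143$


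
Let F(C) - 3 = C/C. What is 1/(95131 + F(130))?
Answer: 1/95135 ≈ 1.0511e-5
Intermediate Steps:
F(C) = 4 (F(C) = 3 + C/C = 3 + 1 = 4)
1/(95131 + F(130)) = 1/(95131 + 4) = 1/95135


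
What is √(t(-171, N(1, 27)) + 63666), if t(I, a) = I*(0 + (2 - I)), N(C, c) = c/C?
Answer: 3*√3787 ≈ 184.62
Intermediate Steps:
N(C, c) = c/C
t(I, a) = I*(2 - I)
√(t(-171, N(1, 27)) + 63666) = √(-171*(2 - 1*(-171)) + 63666) = √(-171*(2 + 171) + 63666) = √(-171*173 + 63666) = √(-29583 + 63666) = √34083 = 3*√3787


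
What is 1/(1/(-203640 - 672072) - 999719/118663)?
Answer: -103914613056/875466043591 ≈ -0.11870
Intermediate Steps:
1/(1/(-203640 - 672072) - 999719/118663) = 1/(1/(-875712) - 999719*1/118663) = 1/(-1/875712 - 999719/118663) = 1/(-875466043591/103914613056) = -103914613056/875466043591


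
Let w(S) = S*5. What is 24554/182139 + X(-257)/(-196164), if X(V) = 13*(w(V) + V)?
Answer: 470431625/1984950822 ≈ 0.23700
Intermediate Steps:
w(S) = 5*S
X(V) = 78*V (X(V) = 13*(5*V + V) = 13*(6*V) = 78*V)
24554/182139 + X(-257)/(-196164) = 24554/182139 + (78*(-257))/(-196164) = 24554*(1/182139) - 20046*(-1/196164) = 24554/182139 + 3341/32694 = 470431625/1984950822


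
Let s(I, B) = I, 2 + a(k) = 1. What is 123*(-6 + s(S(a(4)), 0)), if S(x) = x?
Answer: -861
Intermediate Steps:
a(k) = -1 (a(k) = -2 + 1 = -1)
123*(-6 + s(S(a(4)), 0)) = 123*(-6 - 1) = 123*(-7) = -861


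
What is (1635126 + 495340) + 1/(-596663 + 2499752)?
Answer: 4054466409475/1903089 ≈ 2.1305e+6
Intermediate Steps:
(1635126 + 495340) + 1/(-596663 + 2499752) = 2130466 + 1/1903089 = 4054466409475/1903089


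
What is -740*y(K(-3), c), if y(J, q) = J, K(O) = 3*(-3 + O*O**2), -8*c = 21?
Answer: 66600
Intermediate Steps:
c = -21/8 (c = -1/8*21 = -21/8 ≈ -2.6250)
K(O) = -9 + 3*O**3 (K(O) = 3*(-3 + O**3) = -9 + 3*O**3)
-740*y(K(-3), c) = -740*(-9 + 3*(-3)**3) = -740*(-9 + 3*(-27)) = -740*(-9 - 81) = -740*(-90) = 66600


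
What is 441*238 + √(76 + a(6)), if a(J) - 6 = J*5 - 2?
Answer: 104958 + √110 ≈ 1.0497e+5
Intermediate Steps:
a(J) = 4 + 5*J (a(J) = 6 + (J*5 - 2) = 6 + (5*J - 2) = 6 + (-2 + 5*J) = 4 + 5*J)
441*238 + √(76 + a(6)) = 441*238 + √(76 + (4 + 5*6)) = 104958 + √(76 + (4 + 30)) = 104958 + √(76 + 34) = 104958 + √110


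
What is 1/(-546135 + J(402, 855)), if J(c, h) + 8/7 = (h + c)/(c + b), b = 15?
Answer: -973/531387534 ≈ -1.8311e-6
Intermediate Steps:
J(c, h) = -8/7 + (c + h)/(15 + c) (J(c, h) = -8/7 + (h + c)/(c + 15) = -8/7 + (c + h)/(15 + c))
1/(-546135 + J(402, 855)) = 1/(-546135 + (-120 - 1*402 + 7*855)/(7*(15 + 402))) = 1/(-546135 + (⅐)*(-120 - 402 + 5985)/417) = 1/(-546135 + (⅐)*(1/417)*5463) = 1/(-546135 + 1821/973) = 1/(-531387534/973) = -973/531387534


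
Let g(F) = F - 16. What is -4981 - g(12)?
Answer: -4977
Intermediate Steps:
g(F) = -16 + F
-4981 - g(12) = -4981 - (-16 + 12) = -4981 - 1*(-4) = -4981 + 4 = -4977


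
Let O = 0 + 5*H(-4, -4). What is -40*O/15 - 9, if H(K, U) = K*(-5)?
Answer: -827/3 ≈ -275.67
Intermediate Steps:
H(K, U) = -5*K
O = 100 (O = 0 + 5*(-5*(-4)) = 0 + 5*20 = 0 + 100 = 100)
-40*O/15 - 9 = -4000/15 - 9 = -40*20/3 - 9 = -800/3 - 9 = -827/3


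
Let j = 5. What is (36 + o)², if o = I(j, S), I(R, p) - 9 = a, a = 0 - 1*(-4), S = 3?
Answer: 2401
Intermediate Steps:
a = 4 (a = 0 + 4 = 4)
I(R, p) = 13 (I(R, p) = 9 + 4 = 13)
o = 13
(36 + o)² = (36 + 13)² = 49² = 2401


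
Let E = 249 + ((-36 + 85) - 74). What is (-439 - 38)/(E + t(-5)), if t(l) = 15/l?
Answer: -477/221 ≈ -2.1584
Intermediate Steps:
E = 224 (E = 249 + (49 - 74) = 249 - 25 = 224)
(-439 - 38)/(E + t(-5)) = (-439 - 38)/(224 + 15/(-5)) = -477/(224 + 15*(-⅕)) = -477/(224 - 3) = -477/221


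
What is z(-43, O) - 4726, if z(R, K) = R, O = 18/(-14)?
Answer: -4769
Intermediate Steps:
O = -9/7 (O = 18*(-1/14) = -9/7 ≈ -1.2857)
z(-43, O) - 4726 = -43 - 4726 = -4769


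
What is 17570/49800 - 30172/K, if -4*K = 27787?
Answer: 649847999/138379260 ≈ 4.6961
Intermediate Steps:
K = -27787/4 (K = -¼*27787 = -27787/4 ≈ -6946.8)
17570/49800 - 30172/K = 17570/49800 - 30172/(-27787/4) = 17570*(1/49800) - 30172*(-4/27787) = 1757/4980 + 120688/27787 = 649847999/138379260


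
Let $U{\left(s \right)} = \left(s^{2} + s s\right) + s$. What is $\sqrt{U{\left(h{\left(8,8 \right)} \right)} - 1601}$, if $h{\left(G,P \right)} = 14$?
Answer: $i \sqrt{1195} \approx 34.569 i$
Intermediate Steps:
$U{\left(s \right)} = s + 2 s^{2}$ ($U{\left(s \right)} = \left(s^{2} + s^{2}\right) + s = 2 s^{2} + s = s + 2 s^{2}$)
$\sqrt{U{\left(h{\left(8,8 \right)} \right)} - 1601} = \sqrt{14 \left(1 + 2 \cdot 14\right) - 1601} = \sqrt{14 \left(1 + 28\right) - 1601} = \sqrt{14 \cdot 29 - 1601} = \sqrt{406 - 1601} = \sqrt{-1195} = i \sqrt{1195}$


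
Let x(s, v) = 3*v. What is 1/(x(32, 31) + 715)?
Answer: 1/808 ≈ 0.0012376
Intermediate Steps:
1/(x(32, 31) + 715) = 1/(3*31 + 715) = 1/(93 + 715) = 1/808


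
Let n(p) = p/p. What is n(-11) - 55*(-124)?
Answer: 6821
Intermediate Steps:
n(p) = 1
n(-11) - 55*(-124) = 1 - 55*(-124) = 1 + 6820 = 6821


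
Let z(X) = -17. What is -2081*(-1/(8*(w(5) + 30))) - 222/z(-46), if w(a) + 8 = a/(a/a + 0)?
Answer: 83329/3672 ≈ 22.693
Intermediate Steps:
w(a) = -8 + a (w(a) = -8 + a/(a/a + 0) = -8 + a/(1 + 0) = -8 + a/1 = -8 + 1*a = -8 + a)
-2081*(-1/(8*(w(5) + 30))) - 222/z(-46) = -2081*(-1/(8*((-8 + 5) + 30))) - 222/(-17) = -2081*(-1/(8*(-3 + 30))) - 222*(-1/17) = -2081/((-8*27)) + 222/17 = -2081/(-216) + 222/17 = -2081*(-1/216) + 222/17 = 2081/216 + 222/17 = 83329/3672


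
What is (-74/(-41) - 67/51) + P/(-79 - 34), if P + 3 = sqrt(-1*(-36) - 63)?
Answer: 122324/236283 - 3*I*sqrt(3)/113 ≈ 0.5177 - 0.045984*I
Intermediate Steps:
P = -3 + 3*I*sqrt(3) (P = -3 + sqrt(-1*(-36) - 63) = -3 + sqrt(36 - 63) = -3 + sqrt(-27) = -3 + 3*I*sqrt(3) ≈ -3.0 + 5.1962*I)
(-74/(-41) - 67/51) + P/(-79 - 34) = (-74/(-41) - 67/51) + (-3 + 3*I*sqrt(3))/(-79 - 34) = (-74*(-1/41) - 67*1/51) + (-3 + 3*I*sqrt(3))/(-113) = (74/41 - 67/51) - (-3 + 3*I*sqrt(3))/113 = 1027/2091 + (3/113 - 3*I*sqrt(3)/113) = 122324/236283 - 3*I*sqrt(3)/113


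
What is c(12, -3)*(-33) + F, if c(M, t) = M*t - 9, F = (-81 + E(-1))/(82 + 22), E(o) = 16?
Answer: 11875/8 ≈ 1484.4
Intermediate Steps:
F = -5/8 (F = (-81 + 16)/(82 + 22) = -65/104 = -65*1/104 = -5/8 ≈ -0.62500)
c(M, t) = -9 + M*t
c(12, -3)*(-33) + F = (-9 + 12*(-3))*(-33) - 5/8 = (-9 - 36)*(-33) - 5/8 = -45*(-33) - 5/8 = 1485 - 5/8 = 11875/8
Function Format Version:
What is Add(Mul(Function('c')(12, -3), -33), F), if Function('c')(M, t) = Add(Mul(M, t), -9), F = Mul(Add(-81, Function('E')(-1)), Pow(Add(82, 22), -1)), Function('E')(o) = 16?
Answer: Rational(11875, 8) ≈ 1484.4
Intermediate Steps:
F = Rational(-5, 8) (F = Mul(Add(-81, 16), Pow(Add(82, 22), -1)) = Mul(-65, Pow(104, -1)) = Mul(-65, Rational(1, 104)) = Rational(-5, 8) ≈ -0.62500)
Function('c')(M, t) = Add(-9, Mul(M, t))
Add(Mul(Function('c')(12, -3), -33), F) = Add(Mul(Add(-9, Mul(12, -3)), -33), Rational(-5, 8)) = Add(Mul(Add(-9, -36), -33), Rational(-5, 8)) = Add(Mul(-45, -33), Rational(-5, 8)) = Add(1485, Rational(-5, 8)) = Rational(11875, 8)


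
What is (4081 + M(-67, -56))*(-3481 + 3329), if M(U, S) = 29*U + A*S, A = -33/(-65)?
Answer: -20842544/65 ≈ -3.2065e+5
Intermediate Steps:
A = 33/65 (A = -33*(-1/65) = 33/65 ≈ 0.50769)
M(U, S) = 29*U + 33*S/65
(4081 + M(-67, -56))*(-3481 + 3329) = (4081 + (29*(-67) + (33/65)*(-56)))*(-3481 + 3329) = (4081 + (-1943 - 1848/65))*(-152) = (4081 - 128143/65)*(-152) = (137122/65)*(-152) = -20842544/65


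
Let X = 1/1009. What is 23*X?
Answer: 23/1009 ≈ 0.022795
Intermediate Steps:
X = 1/1009 ≈ 0.00099108
23*X = 23*(1/1009) = 23/1009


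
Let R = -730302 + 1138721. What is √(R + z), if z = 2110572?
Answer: √2518991 ≈ 1587.1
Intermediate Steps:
R = 408419
√(R + z) = √(408419 + 2110572) = √2518991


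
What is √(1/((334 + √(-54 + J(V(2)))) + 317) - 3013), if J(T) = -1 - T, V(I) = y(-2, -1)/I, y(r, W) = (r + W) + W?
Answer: √((-1961462 - 3013*I*√53)/(651 + I*√53)) ≈ 0.e-7 - 54.891*I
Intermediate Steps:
y(r, W) = r + 2*W (y(r, W) = (W + r) + W = r + 2*W)
V(I) = -4/I (V(I) = (-2 + 2*(-1))/I = (-2 - 2)/I = -4/I)
√(1/((334 + √(-54 + J(V(2)))) + 317) - 3013) = √(1/((334 + √(-54 + (-1 - (-4)/2))) + 317) - 3013) = √(1/((334 + √(-54 + (-1 - 1*(-2)))) + 317) - 3013) = √(1/((334 + √(-54 + (-1 + 2))) + 317) - 3013) = √(1/((334 + √(-54 + 1)) + 317) - 3013) = √(1/((334 + √(-53)) + 317) - 3013) = √(1/((334 + I*√53) + 317) - 3013) = √(1/(651 + I*√53) - 3013) = √(-3013 + 1/(651 + I*√53))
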